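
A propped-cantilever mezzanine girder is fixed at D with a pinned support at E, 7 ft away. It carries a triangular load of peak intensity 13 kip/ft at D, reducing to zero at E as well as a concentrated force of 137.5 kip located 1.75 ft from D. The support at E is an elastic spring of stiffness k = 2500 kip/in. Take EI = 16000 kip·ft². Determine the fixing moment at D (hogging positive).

Choose R_E as the redundant. The primary structure is the cantilever fixed at D.
Deflection at E on the released cantilever, summing each load's contribution:
  triangular load, peak 13 at the fixed end: w₀L⁴/(30EI) = 1040/EI
  point load 137.5 at a = 1.75: Pa²(3L − a)/(6EI) = 1351/EI
  δ_0 = 2391/EI
Tip deflection under a unit load at E: L³/(3EI) = 114.3/EI.
With EI = 16000 kip·ft²: δ_0 = 0.14947 ft and δ_{EE} = 0.007146 ft/kip.
Compatibility — the spring shortens by R_E/k under the reaction it provides: δ_0 − R_E·δ_{EE} = R_E/k. With 1/k = 1/(2500×12) ft/kip = 0.000033 ft/kip, R_E = δ_0 / (δ_{EE} + 1/k) = 0.14947 / (0.007146 + 0.000033) = 20.82 kip.
Moment equilibrium about D: M_D = Σ(load moments about D) − R_E·L = 346.8 − 20.82×7 = 201.1 kip·ft.

M_D = 201.1 kip·ft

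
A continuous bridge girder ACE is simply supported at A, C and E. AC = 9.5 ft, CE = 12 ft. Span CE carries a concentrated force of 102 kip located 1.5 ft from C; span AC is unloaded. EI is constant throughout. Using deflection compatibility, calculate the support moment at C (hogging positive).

Take M_C as the redundant. Released structure: two simple spans AC and CE with a hinge at C.
Rotations at C on the released spans (each span's end-slope, ×1/EI):
  span CE: point load 102 at a = 1.5: Pab(L + b)/(6LEI) = 502/EI
  relative rotation θ_0 = (0 + 502)/EI = 502/EI
A unit hogging moment at C produces rotation L₁/(3EI) + L₂/(3EI) = 7.167/EI.
Compatibility: M_C·(L₁+L₂)/(3EI) = θ_0, giving M_C = 70.05 kip·ft (hogging).

M_C = 70.05 kip·ft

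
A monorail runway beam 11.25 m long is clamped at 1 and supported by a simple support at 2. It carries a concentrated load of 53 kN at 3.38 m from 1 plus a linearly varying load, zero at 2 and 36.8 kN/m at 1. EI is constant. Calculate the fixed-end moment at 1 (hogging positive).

M_1 = 417 kN·m

Choose R_2 as the redundant. The primary structure is the cantilever fixed at 1.
Primary-structure tip deflection at 2 by superposition:
  point load 53 at a = 3.38: Pa²(3L − a)/(6EI) = 3065/EI
  triangular load, peak 36.8 at the fixed end: w₀L⁴/(30EI) = 19649/EI
  δ_0 = 22714/EI
Tip deflection under a unit load at 2: L³/(3EI) = 474.6/EI.
Compatibility at 2: δ_0 − R_2·δ_{22} = 0, so R_2 = 22714/474.6 = 47.86 kN.
Moment equilibrium about 1: M_1 = Σ(load moments about 1) − R_2·L = 955.4 − 47.86×11.25 = 417 kN·m.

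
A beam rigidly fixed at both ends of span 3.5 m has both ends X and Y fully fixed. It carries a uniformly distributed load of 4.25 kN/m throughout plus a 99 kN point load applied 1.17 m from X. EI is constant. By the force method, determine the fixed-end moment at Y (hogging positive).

Take the two fixed-end moments M_X, M_Y as redundants; the released structure is the simple span XY.
End rotations of the released simple span under the applied load (×1/EI):
  at X: UDL 4.25: wL³/(24EI) = 7.592/EI
  at Y: UDL 4.25: wL³/(24EI) = 7.592/EI
  at X: point load 99 at a = 1.17: Pab(L + b)/(6LEI) = 74.92/EI
  at Y: point load 99 at a = 1.17: Pab(L + a)/(6LEI) = 60.02/EI
  θ_X0 = 82.52/EI,  θ_Y0 = 67.61/EI
Flexibility coefficients: a unit moment at one end gives L/(3EI) there and L/(6EI) at the far end, so f₁₁ = f₂₂ = 1.167/EI and f₁₂ = f₂₁ = 0.5833/EI.
Compatibility — zero rotation at each built-in end:
  1.167 M_X + 0.5833 M_Y = 82.52
  0.5833 M_X + 1.167 M_Y = 67.61
Solving the pair gives M_X = 55.67 kN·m and M_Y = 30.12 kN·m (hogging).

M_Y = 30.12 kN·m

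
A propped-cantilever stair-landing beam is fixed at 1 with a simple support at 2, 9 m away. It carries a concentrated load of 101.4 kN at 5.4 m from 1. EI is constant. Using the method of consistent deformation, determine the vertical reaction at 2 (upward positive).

Choose R_2 as the redundant. The primary structure is the cantilever fixed at 1.
Downward deflection at the released point 2 due to the loads:
  point load 101.4 at a = 5.4: Pa²(3L − a)/(6EI) = 10645/EI
Tip deflection under a unit load at 2: L³/(3EI) = 243/EI.
Compatibility at 2: δ_0 − R_2·δ_{22} = 0, so R_2 = 10645/243 = 43.8 kN.

R_2 = 43.8 kN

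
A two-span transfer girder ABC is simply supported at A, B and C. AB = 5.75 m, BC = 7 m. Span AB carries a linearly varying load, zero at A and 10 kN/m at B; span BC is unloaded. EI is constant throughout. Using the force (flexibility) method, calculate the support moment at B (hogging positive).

M_B = 9.94 kN·m

Take M_B as the redundant. Released structure: two simple spans AB and BC with a hinge at B.
Rotations at B on the released spans (each span's end-slope, ×1/EI):
  span AB: triangular load, peak 10: w₀L³/(45EI) = 42.25/EI
  relative rotation θ_0 = (42.25 + 0)/EI = 42.25/EI
A unit hogging moment at B produces rotation L₁/(3EI) + L₂/(3EI) = 4.25/EI.
Compatibility: M_B·(L₁+L₂)/(3EI) = θ_0, giving M_B = 9.94 kN·m (hogging).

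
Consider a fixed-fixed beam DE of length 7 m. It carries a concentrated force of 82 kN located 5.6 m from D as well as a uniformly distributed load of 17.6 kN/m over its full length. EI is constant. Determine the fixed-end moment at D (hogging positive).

Take the two fixed-end moments M_D, M_E as redundants; the released structure is the simple span DE.
End rotations of the released simple span under the applied load (×1/EI):
  at D: point load 82 at a = 5.6: Pab(L + b)/(6LEI) = 128.6/EI
  at E: point load 82 at a = 5.6: Pab(L + a)/(6LEI) = 192.9/EI
  at D: UDL 17.6: wL³/(24EI) = 251.5/EI
  at E: UDL 17.6: wL³/(24EI) = 251.5/EI
  θ_D0 = 380.1/EI,  θ_E0 = 444.4/EI
Flexibility coefficients: a unit moment at one end gives L/(3EI) there and L/(6EI) at the far end, so f₁₁ = f₂₂ = 2.333/EI and f₁₂ = f₂₁ = 1.167/EI.
Compatibility — zero rotation at each built-in end:
  2.333 M_D + 1.167 M_E = 380.1
  1.167 M_D + 2.333 M_E = 444.4
Solving the pair gives M_D = 90.23 kN·m and M_E = 145.3 kN·m (hogging).

M_D = 90.23 kN·m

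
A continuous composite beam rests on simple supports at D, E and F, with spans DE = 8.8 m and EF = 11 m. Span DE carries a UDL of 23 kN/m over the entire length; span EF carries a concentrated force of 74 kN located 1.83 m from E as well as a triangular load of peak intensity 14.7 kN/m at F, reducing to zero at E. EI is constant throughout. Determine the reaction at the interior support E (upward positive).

Release continuity at E by inserting a hinge; the redundant is the internal moment M_E. The primary structure is two simply-supported spans DE and EF.
End slopes at the hinge E, treating each span as simply supported:
  span DE: UDL 23: wL³/(24EI) = 653.1/EI
  span EF: point load 74 at a = 1.83: Pab(L + b)/(6LEI) = 379.5/EI
  span EF: triangular load, peak 14.7: 7w₀L³/(360EI) = 380.4/EI
  relative rotation θ_0 = (653.1 + 759.9)/EI = 1413/EI
A unit hogging moment at E produces rotation L₁/(3EI) + L₂/(3EI) = 6.6/EI.
Slope continuity at E: θ_0 = M_E·6.6/EI, so M_E = 1413/6.6 = 214.1 kN·m (hogging).
Span DE, ΣM about D with M_E applied at E: R_E^{DE}·8.8 = 890.6 + 214.1, so R_E^{DE} = 125.5 kN and R_D = 202.4 − 125.5 = 76.87 kN.
Span EF, ΣM about F: R_E^{EF}·11 = 975 + 214.1, so R_E^{EF} = 108.1 kN and R_F = 154.8 − 108.1 = 46.75 kN.
R_E = 125.5 + 108.1 = 233.6 kN.

R_E = 233.6 kN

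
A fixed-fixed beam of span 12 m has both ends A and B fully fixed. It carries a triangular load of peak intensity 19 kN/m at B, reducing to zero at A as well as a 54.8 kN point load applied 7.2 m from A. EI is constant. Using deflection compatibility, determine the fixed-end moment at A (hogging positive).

Take the two fixed-end moments M_A, M_B as redundants; the released structure is the simple span AB.
Simple-span end rotations at A and B under the given loads:
  at A: triangular load, peak 19: 7w₀L³/(360EI) = 638.4/EI
  at B: triangular load, peak 19: w₀L³/(45EI) = 729.6/EI
  at A: point load 54.8 at a = 7.2: Pab(L + b)/(6LEI) = 441.9/EI
  at B: point load 54.8 at a = 7.2: Pab(L + a)/(6LEI) = 505/EI
  θ_A0 = 1080/EI,  θ_B0 = 1235/EI
Flexibility coefficients: a unit moment at one end gives L/(3EI) there and L/(6EI) at the far end, so f₁₁ = f₂₂ = 4/EI and f₁₂ = f₂₁ = 2/EI.
Compatibility — zero rotation at each built-in end:
  4 M_A + 2 M_B = 1080
  2 M_A + 4 M_B = 1235
Solving the pair gives M_A = 154.3 kN·m and M_B = 231.5 kN·m (hogging).

M_A = 154.3 kN·m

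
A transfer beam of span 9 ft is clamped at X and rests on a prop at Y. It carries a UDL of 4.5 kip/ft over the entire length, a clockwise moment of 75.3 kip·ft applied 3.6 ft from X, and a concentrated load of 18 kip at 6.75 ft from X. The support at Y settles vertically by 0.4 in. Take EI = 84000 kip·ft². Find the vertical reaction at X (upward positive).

Take the reaction at Y as the redundant and release it; the primary structure is a cantilever fixed at X.
Primary-structure tip deflection at Y by superposition:
  UDL 4.5: wL⁴/(8EI) = 3691/EI
  clockwise couple 75.3 at a = 3.6: M₀a(2L − a)/(2EI) = 1952/EI
  point load 18 at a = 6.75: Pa²(3L − a)/(6EI) = 2768/EI
  δ_0 = 8410/EI
Flexibility coefficient — unit upward force at Y: δ_{YY} = L³/(3EI) = 243/EI.
With EI = 84000 kip·ft²: δ_0 = 0.10012 ft and δ_{YY} = 0.002893 ft/kip.
Compatibility — the beam at Y must follow the support down by 0.03333 ft: δ_0 − R_Y·δ_{YY} = 0.03333, so R_Y = (0.10012 − 0.03333)/0.002893 = 23.09 kip.
Vertical equilibrium: R_X = ΣP − R_Y = 58.5 − 23.09 = 35.41 kip.

R_X = 35.41 kip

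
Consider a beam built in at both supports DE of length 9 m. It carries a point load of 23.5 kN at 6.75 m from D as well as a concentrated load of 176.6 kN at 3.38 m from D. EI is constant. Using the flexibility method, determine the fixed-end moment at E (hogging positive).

Take the two fixed-end moments M_D, M_E as redundants; the released structure is the simple span DE.
Simple-span end rotations at D and E under the given loads:
  at D: point load 23.5 at a = 6.75: Pab(L + b)/(6LEI) = 74.36/EI
  at E: point load 23.5 at a = 6.75: Pab(L + a)/(6LEI) = 104.1/EI
  at D: point load 176.6 at a = 3.38: Pab(L + b)/(6LEI) = 908.2/EI
  at E: point load 176.6 at a = 3.38: Pab(L + a)/(6LEI) = 769.1/EI
  θ_D0 = 982.6/EI,  θ_E0 = 873.2/EI
Flexibility coefficients: a unit moment at one end gives L/(3EI) there and L/(6EI) at the far end, so f₁₁ = f₂₂ = 3/EI and f₁₂ = f₂₁ = 1.5/EI.
Compatibility — zero rotation at each built-in end:
  3 M_D + 1.5 M_E = 982.6
  1.5 M_D + 3 M_E = 873.2
Solving the pair gives M_D = 242.7 kN·m and M_E = 169.7 kN·m (hogging).

M_E = 169.7 kN·m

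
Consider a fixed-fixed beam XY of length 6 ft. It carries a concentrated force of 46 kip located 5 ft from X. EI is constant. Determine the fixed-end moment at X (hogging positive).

Release both end moments; the primary structure is a simply-supported span XY with redundants M_X and M_Y.
Simple-span end rotations at X and Y under the given loads:
  at X: point load 46 at a = 5: Pab(L + b)/(6LEI) = 44.72/EI
  at Y: point load 46 at a = 5: Pab(L + a)/(6LEI) = 70.28/EI
  θ_X0 = 44.72/EI,  θ_Y0 = 70.28/EI
Flexibility coefficients: a unit moment at one end gives L/(3EI) there and L/(6EI) at the far end, so f₁₁ = f₂₂ = 2/EI and f₁₂ = f₂₁ = 1/EI.
Compatibility — zero rotation at each built-in end:
  2 M_X + 1 M_Y = 44.72
  1 M_X + 2 M_Y = 70.28
Solving the pair gives M_X = 6.389 kip·ft and M_Y = 31.94 kip·ft (hogging).

M_X = 6.389 kip·ft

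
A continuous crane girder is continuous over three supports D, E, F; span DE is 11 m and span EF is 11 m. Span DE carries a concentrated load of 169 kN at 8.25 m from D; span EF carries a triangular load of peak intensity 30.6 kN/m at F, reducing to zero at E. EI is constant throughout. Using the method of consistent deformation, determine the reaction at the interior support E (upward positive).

R_E = 230.2 kN

Take M_E as the redundant. Released structure: two simple spans DE and EF with a hinge at E.
Rotations at E on the released spans (each span's end-slope, ×1/EI):
  span DE: point load 169 at a = 8.25: Pab(L + a)/(6LEI) = 1118/EI
  span EF: triangular load, peak 30.6: 7w₀L³/(360EI) = 791.9/EI
  relative rotation θ_0 = (1118 + 791.9)/EI = 1910/EI
A unit hogging moment at E produces rotation L₁/(3EI) + L₂/(3EI) = 7.333/EI.
Slope continuity at E: θ_0 = M_E·7.333/EI, so M_E = 1910/7.333 = 260.5 kN·m (hogging).
Span DE, ΣM about D with M_E applied at E: R_E^{DE}·11 = 1394 + 260.5, so R_E^{DE} = 150.4 kN and R_D = 169 − 150.4 = 18.57 kN.
Span EF, ΣM about F: R_E^{EF}·11 = 617.1 + 260.5, so R_E^{EF} = 79.78 kN and R_F = 168.3 − 79.78 = 88.52 kN.
R_E = 150.4 + 79.78 = 230.2 kN.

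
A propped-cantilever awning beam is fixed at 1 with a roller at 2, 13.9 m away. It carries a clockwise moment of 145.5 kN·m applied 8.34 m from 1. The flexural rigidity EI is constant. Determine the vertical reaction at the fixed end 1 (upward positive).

R_1 = -13.19 kN

Remove the prop at 2; the released (primary) structure is a cantilever built in at 1.
Deflection at 2 on the released cantilever, summing each load's contribution:
  clockwise couple 145.5 at a = 8.34: M₀a(2L − a)/(2EI) = 11807/EI
Tip deflection under a unit load at 2: L³/(3EI) = 895.2/EI.
Compatibility at 2: δ_0 − R_2·δ_{22} = 0, so R_2 = 11807/895.2 = 13.19 kN.
Vertical equilibrium: R_1 = ΣP − R_2 = 0 − 13.19 = -13.19 kN.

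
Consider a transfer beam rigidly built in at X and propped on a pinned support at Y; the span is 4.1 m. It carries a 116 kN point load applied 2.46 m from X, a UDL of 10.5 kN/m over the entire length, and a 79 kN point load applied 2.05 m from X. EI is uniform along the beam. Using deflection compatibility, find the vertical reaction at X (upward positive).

R_X = 147.1 kN

Remove the prop at Y; the released (primary) structure is a cantilever built in at X.
Deflection at Y on the released cantilever, summing each load's contribution:
  point load 116 at a = 2.46: Pa²(3L − a)/(6EI) = 1151/EI
  UDL 10.5: wL⁴/(8EI) = 370.9/EI
  point load 79 at a = 2.05: Pa²(3L − a)/(6EI) = 567.2/EI
  δ_0 = 2089/EI
Tip deflection under a unit load at Y: L³/(3EI) = 22.97/EI.
Compatibility at Y: δ_0 − R_Y·δ_{YY} = 0, so R_Y = 2089/22.97 = 90.94 kN.
Vertical equilibrium: R_X = ΣP − R_Y = 238.1 − 90.94 = 147.1 kN.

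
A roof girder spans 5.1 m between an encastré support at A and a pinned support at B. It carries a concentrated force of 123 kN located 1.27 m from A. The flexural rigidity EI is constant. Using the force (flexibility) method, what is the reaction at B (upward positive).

R_B = 10.49 kN

Release the roller at B. Primary structure: cantilever fixed at A.
Deflection at B on the released cantilever, summing each load's contribution:
  point load 123 at a = 1.27: Pa²(3L − a)/(6EI) = 463.9/EI
Flexibility coefficient — unit upward force at B: δ_{BB} = L³/(3EI) = 44.22/EI.
The prop prevents deflection at B: R_B = δ_0/δ_{BB} = 463.9/44.22 = 10.49 kN.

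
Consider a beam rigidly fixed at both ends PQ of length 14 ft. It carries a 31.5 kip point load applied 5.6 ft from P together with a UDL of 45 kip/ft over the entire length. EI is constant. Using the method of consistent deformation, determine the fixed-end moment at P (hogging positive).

Take the two fixed-end moments M_P, M_Q as redundants; the released structure is the simple span PQ.
On the primary (simply-supported) span, the end slopes from the loading are:
  at P: point load 31.5 at a = 5.6: Pab(L + b)/(6LEI) = 395.1/EI
  at Q: point load 31.5 at a = 5.6: Pab(L + a)/(6LEI) = 345.7/EI
  at P: UDL 45: wL³/(24EI) = 5145/EI
  at Q: UDL 45: wL³/(24EI) = 5145/EI
  θ_P0 = 5540/EI,  θ_Q0 = 5491/EI
Flexibility coefficients: a unit moment at one end gives L/(3EI) there and L/(6EI) at the far end, so f₁₁ = f₂₂ = 4.667/EI and f₁₂ = f₂₁ = 2.333/EI.
Compatibility — zero rotation at each built-in end:
  4.667 M_P + 2.333 M_Q = 5540
  2.333 M_P + 4.667 M_Q = 5491
Solving the pair gives M_P = 798.5 kip·ft and M_Q = 777.3 kip·ft (hogging).

M_P = 798.5 kip·ft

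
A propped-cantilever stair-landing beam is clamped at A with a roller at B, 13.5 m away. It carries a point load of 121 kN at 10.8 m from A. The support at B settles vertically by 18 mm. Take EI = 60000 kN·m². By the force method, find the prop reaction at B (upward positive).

R_B = 83.87 kN

Choose R_B as the redundant. The primary structure is the cantilever fixed at A.
Primary-structure tip deflection at B by superposition:
  point load 121 at a = 10.8: Pa²(3L − a)/(6EI) = 69862/EI
Tip deflection under a unit load at B: L³/(3EI) = 820.1/EI.
With EI = 60000 kN·m²: δ_0 = 1.1644 m and δ_{BB} = 0.013669 m/kN.
Compatibility — the beam at B must follow the support down by 0.018 m: δ_0 − R_B·δ_{BB} = 0.018, so R_B = (1.1644 − 0.018)/0.013669 = 83.87 kN.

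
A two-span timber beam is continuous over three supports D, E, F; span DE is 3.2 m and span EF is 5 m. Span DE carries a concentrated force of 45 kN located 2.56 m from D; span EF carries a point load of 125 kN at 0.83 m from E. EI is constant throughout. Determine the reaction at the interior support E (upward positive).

R_E = 169.2 kN

Take M_E as the redundant. Released structure: two simple spans DE and EF with a hinge at E.
Rotations at E on the released spans (each span's end-slope, ×1/EI):
  span DE: point load 45 at a = 2.56: Pab(L + a)/(6LEI) = 22.12/EI
  span EF: point load 125 at a = 0.83: Pab(L + b)/(6LEI) = 132.2/EI
  relative rotation θ_0 = (22.12 + 132.2)/EI = 154.4/EI
A unit hogging moment at E produces rotation L₁/(3EI) + L₂/(3EI) = 2.733/EI.
Slope continuity at E: θ_0 = M_E·2.733/EI, so M_E = 154.4/2.733 = 56.47 kN·m (hogging).
Span DE, ΣM about D with M_E applied at E: R_E^{DE}·3.2 = 115.2 + 56.47, so R_E^{DE} = 53.65 kN and R_D = 45 − 53.65 = -8.648 kN.
Span EF, ΣM about F: R_E^{EF}·5 = 521.2 + 56.47, so R_E^{EF} = 115.5 kN and R_F = 125 − 115.5 = 9.455 kN.
R_E = 53.65 + 115.5 = 169.2 kN.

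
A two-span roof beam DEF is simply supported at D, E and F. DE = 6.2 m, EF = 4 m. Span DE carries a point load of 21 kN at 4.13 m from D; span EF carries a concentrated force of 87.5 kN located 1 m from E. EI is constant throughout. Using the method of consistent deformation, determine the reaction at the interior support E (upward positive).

R_E = 94.91 kN

Insert a hinge at E; M_E is the redundant, and each span becomes simply supported.
Rotations at E on the released spans (each span's end-slope, ×1/EI):
  span DE: point load 21 at a = 4.13: Pab(L + a)/(6LEI) = 49.85/EI
  span EF: point load 87.5 at a = 1: Pab(L + b)/(6LEI) = 76.56/EI
  relative rotation θ_0 = (49.85 + 76.56)/EI = 126.4/EI
A unit hogging moment at E produces rotation L₁/(3EI) + L₂/(3EI) = 3.4/EI.
Compatibility: M_E·(L₁+L₂)/(3EI) = θ_0, giving M_E = 37.18 kN·m (hogging).
Span DE, ΣM about D with M_E applied at E: R_E^{DE}·6.2 = 86.73 + 37.18, so R_E^{DE} = 19.99 kN and R_D = 21 − 19.99 = 1.014 kN.
Span EF, ΣM about F: R_E^{EF}·4 = 262.5 + 37.18, so R_E^{EF} = 74.92 kN and R_F = 87.5 − 74.92 = 12.58 kN.
R_E = 19.99 + 74.92 = 94.91 kN.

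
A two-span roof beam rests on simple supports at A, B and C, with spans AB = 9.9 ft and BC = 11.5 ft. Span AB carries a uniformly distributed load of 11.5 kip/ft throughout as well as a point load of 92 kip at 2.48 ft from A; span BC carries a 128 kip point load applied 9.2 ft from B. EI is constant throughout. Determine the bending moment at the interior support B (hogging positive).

Take M_B as the redundant. Released structure: two simple spans AB and BC with a hinge at B.
End slopes at the hinge B, treating each span as simply supported:
  span AB: UDL 11.5: wL³/(24EI) = 464.9/EI
  span AB: point load 92 at a = 2.48: Pab(L + a)/(6LEI) = 352.8/EI
  span BC: point load 128 at a = 9.2: Pab(L + b)/(6LEI) = 541.7/EI
  relative rotation θ_0 = (817.8 + 541.7)/EI = 1359/EI
A unit hogging moment at B produces rotation L₁/(3EI) + L₂/(3EI) = 7.133/EI.
Slope continuity at B: θ_0 = M_B·7.133/EI, so M_B = 1359/7.133 = 190.6 kip·ft (hogging).

M_B = 190.6 kip·ft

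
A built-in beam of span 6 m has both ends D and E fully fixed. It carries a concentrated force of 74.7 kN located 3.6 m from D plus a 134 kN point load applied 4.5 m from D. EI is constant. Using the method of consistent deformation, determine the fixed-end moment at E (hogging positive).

Release both end moments; the primary structure is a simply-supported span DE with redundants M_D and M_E.
On the primary (simply-supported) span, the end slopes from the loading are:
  at D: point load 74.7 at a = 3.6: Pab(L + b)/(6LEI) = 150.6/EI
  at E: point load 74.7 at a = 3.6: Pab(L + a)/(6LEI) = 172.1/EI
  at D: point load 134 at a = 4.5: Pab(L + b)/(6LEI) = 188.4/EI
  at E: point load 134 at a = 4.5: Pab(L + a)/(6LEI) = 263.8/EI
  θ_D0 = 339/EI,  θ_E0 = 435.9/EI
Flexibility coefficients: a unit moment at one end gives L/(3EI) there and L/(6EI) at the far end, so f₁₁ = f₂₂ = 2/EI and f₁₂ = f₂₁ = 1/EI.
Compatibility — zero rotation at each built-in end:
  2 M_D + 1 M_E = 339
  1 M_D + 2 M_E = 435.9
Solving the pair gives M_D = 80.71 kN·m and M_E = 177.6 kN·m (hogging).

M_E = 177.6 kN·m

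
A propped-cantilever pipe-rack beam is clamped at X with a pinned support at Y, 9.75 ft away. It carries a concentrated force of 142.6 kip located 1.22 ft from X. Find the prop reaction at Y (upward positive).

R_Y = 3.209 kip

Take the reaction at Y as the redundant and release it; the primary structure is a cantilever fixed at X.
Downward deflection at the released point Y due to the loads:
  point load 142.6 at a = 1.22: Pa²(3L − a)/(6EI) = 991.5/EI
Flexibility coefficient — unit upward force at Y: δ_{YY} = L³/(3EI) = 309/EI.
The prop prevents deflection at Y: R_Y = δ_0/δ_{YY} = 991.5/309 = 3.209 kip.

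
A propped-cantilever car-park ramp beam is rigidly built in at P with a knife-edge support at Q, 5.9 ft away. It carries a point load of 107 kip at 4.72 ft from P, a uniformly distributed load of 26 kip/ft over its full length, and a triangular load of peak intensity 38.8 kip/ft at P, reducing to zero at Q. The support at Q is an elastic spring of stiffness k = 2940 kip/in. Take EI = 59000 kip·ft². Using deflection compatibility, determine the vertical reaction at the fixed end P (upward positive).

R_P = 222.8 kip

Take the reaction at Q as the redundant and release it; the primary structure is a cantilever fixed at P.
Downward deflection at the released point Q due to the loads:
  point load 107 at a = 4.72: Pa²(3L − a)/(6EI) = 5157/EI
  UDL 26: wL⁴/(8EI) = 3938/EI
  triangular load, peak 38.8 at the fixed end: w₀L⁴/(30EI) = 1567/EI
  δ_0 = 10662/EI
Flexibility coefficient — unit upward force at Q: δ_{QQ} = L³/(3EI) = 68.46/EI.
With EI = 59000 kip·ft²: δ_0 = 0.18072 ft and δ_{QQ} = 0.00116 ft/kip.
Compatibility — the spring shortens by R_Q/k under the reaction it provides: δ_0 − R_Q·δ_{QQ} = R_Q/k. With 1/k = 1/(2940×12) ft/kip = 0.000028 ft/kip, R_Q = δ_0 / (δ_{QQ} + 1/k) = 0.18072 / (0.00116 + 0.000028) = 152 kip.
Vertical equilibrium: R_P = ΣP − R_Q = 374.9 − 152 = 222.8 kip.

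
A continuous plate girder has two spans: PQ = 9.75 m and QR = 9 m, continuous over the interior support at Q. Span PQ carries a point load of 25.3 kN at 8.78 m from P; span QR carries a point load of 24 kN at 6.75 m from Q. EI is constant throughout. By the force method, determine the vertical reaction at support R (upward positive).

Take M_Q as the redundant. Released structure: two simple spans PQ and QR with a hinge at Q.
End slopes at the hinge Q, treating each span as simply supported:
  span PQ: point load 25.3 at a = 8.78: Pab(L + a)/(6LEI) = 68.25/EI
  span QR: point load 24 at a = 6.75: Pab(L + b)/(6LEI) = 75.94/EI
  relative rotation θ_0 = (68.25 + 75.94)/EI = 144.2/EI
A unit hogging moment at Q produces rotation L₁/(3EI) + L₂/(3EI) = 6.25/EI.
Slope continuity at Q: θ_0 = M_Q·6.25/EI, so M_Q = 144.2/6.25 = 23.07 kN·m (hogging).
Span QR, ΣM about R: R_Q^{QR}·9 = 54 + 23.07, so R_Q^{QR} = 8.563 kN and R_R = 24 − 8.563 = 15.44 kN.

R_R = 15.44 kN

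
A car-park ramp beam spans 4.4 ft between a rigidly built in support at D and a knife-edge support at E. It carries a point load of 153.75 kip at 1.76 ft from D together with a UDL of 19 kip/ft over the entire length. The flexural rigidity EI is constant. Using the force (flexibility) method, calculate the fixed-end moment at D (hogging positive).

Take the reaction at E as the redundant and release it; the primary structure is a cantilever fixed at D.
Downward deflection at the released point E due to the loads:
  point load 153.75 at a = 1.76: Pa²(3L − a)/(6EI) = 908.1/EI
  UDL 19: wL⁴/(8EI) = 890.2/EI
  δ_0 = 1798/EI
Tip deflection under a unit load at E: L³/(3EI) = 28.39/EI.
Compatibility at E: δ_0 − R_E·δ_{EE} = 0, so R_E = 1798/28.39 = 63.33 kip.
Moment equilibrium about D: M_D = Σ(load moments about D) − R_E·L = 454.5 − 63.33×4.4 = 175.9 kip·ft.

M_D = 175.9 kip·ft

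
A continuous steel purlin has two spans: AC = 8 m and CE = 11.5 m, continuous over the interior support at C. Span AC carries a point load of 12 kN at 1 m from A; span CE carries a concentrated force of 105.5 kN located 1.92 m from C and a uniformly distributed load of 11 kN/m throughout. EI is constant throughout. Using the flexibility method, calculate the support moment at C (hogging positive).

Take M_C as the redundant. Released structure: two simple spans AC and CE with a hinge at C.
End slopes at the hinge C, treating each span as simply supported:
  span AC: point load 12 at a = 1: Pab(L + a)/(6LEI) = 15.75/EI
  span CE: point load 105.5 at a = 1.92: Pab(L + b)/(6LEI) = 592.8/EI
  span CE: UDL 11: wL³/(24EI) = 697.1/EI
  relative rotation θ_0 = (15.75 + 1290)/EI = 1306/EI
A unit hogging moment at C produces rotation L₁/(3EI) + L₂/(3EI) = 6.5/EI.
Compatibility: M_C·(L₁+L₂)/(3EI) = θ_0, giving M_C = 200.9 kN·m (hogging).

M_C = 200.9 kN·m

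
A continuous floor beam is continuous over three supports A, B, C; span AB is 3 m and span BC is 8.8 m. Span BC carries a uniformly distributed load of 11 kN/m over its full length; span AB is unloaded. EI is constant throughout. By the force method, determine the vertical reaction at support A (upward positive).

R_A = -26.47 kN

Insert a hinge at B; M_B is the redundant, and each span becomes simply supported.
Discontinuity in slope at B on the released structure — sum the simple-span end rotations:
  span BC: UDL 11: wL³/(24EI) = 312.3/EI
  relative rotation θ_0 = (0 + 312.3)/EI = 312.3/EI
A unit hogging moment at B produces rotation L₁/(3EI) + L₂/(3EI) = 3.933/EI.
Compatibility: M_B·(L₁+L₂)/(3EI) = θ_0, giving M_B = 79.41 kN·m (hogging).
Span AB, ΣM about A with M_B applied at B: R_B^{AB}·3 = 0 + 79.41, so R_B^{AB} = 26.47 kN and R_A = 0 − 26.47 = -26.47 kN.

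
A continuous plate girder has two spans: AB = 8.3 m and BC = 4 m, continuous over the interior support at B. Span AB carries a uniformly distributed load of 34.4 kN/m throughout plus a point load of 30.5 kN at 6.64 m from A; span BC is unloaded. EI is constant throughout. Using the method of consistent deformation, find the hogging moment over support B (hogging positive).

M_B = 224.5 kN·m

Take M_B as the redundant. Released structure: two simple spans AB and BC with a hinge at B.
Discontinuity in slope at B on the released structure — sum the simple-span end rotations:
  span AB: UDL 34.4: wL³/(24EI) = 819.6/EI
  span AB: point load 30.5 at a = 6.64: Pab(L + a)/(6LEI) = 100.9/EI
  relative rotation θ_0 = (920.4 + 0)/EI = 920.4/EI
A unit hogging moment at B produces rotation L₁/(3EI) + L₂/(3EI) = 4.1/EI.
Compatibility: M_B·(L₁+L₂)/(3EI) = θ_0, giving M_B = 224.5 kN·m (hogging).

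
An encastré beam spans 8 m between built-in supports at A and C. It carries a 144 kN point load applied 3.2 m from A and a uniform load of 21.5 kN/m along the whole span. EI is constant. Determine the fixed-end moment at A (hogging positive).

Take the two fixed-end moments M_A, M_C as redundants; the released structure is the simple span AC.
Simple-span end rotations at A and C under the given loads:
  at A: point load 144 at a = 3.2: Pab(L + b)/(6LEI) = 589.8/EI
  at C: point load 144 at a = 3.2: Pab(L + a)/(6LEI) = 516.1/EI
  at A: UDL 21.5: wL³/(24EI) = 458.7/EI
  at C: UDL 21.5: wL³/(24EI) = 458.7/EI
  θ_A0 = 1048/EI,  θ_C0 = 974.8/EI
Flexibility coefficients: a unit moment at one end gives L/(3EI) there and L/(6EI) at the far end, so f₁₁ = f₂₂ = 2.667/EI and f₁₂ = f₂₁ = 1.333/EI.
Compatibility — zero rotation at each built-in end:
  2.667 M_A + 1.333 M_C = 1048
  1.333 M_A + 2.667 M_C = 974.8
Solving the pair gives M_A = 280.6 kN·m and M_C = 225.3 kN·m (hogging).

M_A = 280.6 kN·m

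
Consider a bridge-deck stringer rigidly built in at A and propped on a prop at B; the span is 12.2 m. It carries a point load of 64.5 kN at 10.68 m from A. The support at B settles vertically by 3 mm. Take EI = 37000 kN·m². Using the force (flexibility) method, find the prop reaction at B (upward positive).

Release the roller at B. Primary structure: cantilever fixed at A.
Primary-structure tip deflection at B by superposition:
  point load 64.5 at a = 10.68: Pa²(3L − a)/(6EI) = 31782/EI
Tip deflection under a unit load at B: L³/(3EI) = 605.3/EI.
With EI = 37000 kN·m²: δ_0 = 0.85898 m and δ_{BB} = 0.016359 m/kN.
Compatibility — the beam at B must follow the support down by 0.003 m: δ_0 − R_B·δ_{BB} = 0.003, so R_B = (0.85898 − 0.003)/0.016359 = 52.32 kN.

R_B = 52.32 kN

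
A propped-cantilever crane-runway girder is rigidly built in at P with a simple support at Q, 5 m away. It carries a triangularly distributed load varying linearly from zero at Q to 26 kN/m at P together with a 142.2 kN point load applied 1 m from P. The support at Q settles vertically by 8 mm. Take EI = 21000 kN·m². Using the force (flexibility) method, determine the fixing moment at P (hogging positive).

M_P = 165.9 kN·m

Take the reaction at Q as the redundant and release it; the primary structure is a cantilever fixed at P.
Free-end deflection of the primary structure under the applied loading (downward +):
  triangular load, peak 26 at the fixed end: w₀L⁴/(30EI) = 541.7/EI
  point load 142.2 at a = 1: Pa²(3L − a)/(6EI) = 331.8/EI
  δ_0 = 873.5/EI
Tip deflection under a unit load at Q: L³/(3EI) = 41.67/EI.
With EI = 21000 kN·m²: δ_0 = 0.041594 m and δ_{QQ} = 0.001984 m/kN.
Compatibility — the beam at Q must follow the support down by 0.008 m: δ_0 − R_Q·δ_{QQ} = 0.008, so R_Q = (0.041594 − 0.008)/0.001984 = 16.93 kN.
Moment equilibrium about P: M_P = Σ(load moments about P) − R_Q·L = 250.5 − 16.93×5 = 165.9 kN·m.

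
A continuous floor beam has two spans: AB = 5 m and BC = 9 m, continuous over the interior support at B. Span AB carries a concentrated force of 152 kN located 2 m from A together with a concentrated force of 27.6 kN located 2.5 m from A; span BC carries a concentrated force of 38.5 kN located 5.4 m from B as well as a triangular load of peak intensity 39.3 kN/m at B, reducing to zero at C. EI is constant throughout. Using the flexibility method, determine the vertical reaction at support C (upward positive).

Take M_B as the redundant. Released structure: two simple spans AB and BC with a hinge at B.
Rotations at B on the released spans (each span's end-slope, ×1/EI):
  span AB: point load 152 at a = 2: Pab(L + a)/(6LEI) = 212.8/EI
  span AB: point load 27.6 at a = 2.5: Pab(L + a)/(6LEI) = 43.12/EI
  span BC: point load 38.5 at a = 5.4: Pab(L + b)/(6LEI) = 174.6/EI
  span BC: triangular load, peak 39.3: w₀L³/(45EI) = 636.7/EI
  relative rotation θ_0 = (255.9 + 811.3)/EI = 1067/EI
A unit hogging moment at B produces rotation L₁/(3EI) + L₂/(3EI) = 4.667/EI.
Slope continuity at B: θ_0 = M_B·4.667/EI, so M_B = 1067/4.667 = 228.7 kN·m (hogging).
Span BC, ΣM about C: R_B^{BC}·9 = 1200 + 228.7, so R_B^{BC} = 158.7 kN and R_C = 215.3 − 158.7 = 56.64 kN.

R_C = 56.64 kN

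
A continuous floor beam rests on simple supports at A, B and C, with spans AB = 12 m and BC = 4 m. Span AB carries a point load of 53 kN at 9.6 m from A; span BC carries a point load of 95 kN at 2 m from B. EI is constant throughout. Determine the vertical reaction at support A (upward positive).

Take M_B as the redundant. Released structure: two simple spans AB and BC with a hinge at B.
End slopes at the hinge B, treating each span as simply supported:
  span AB: point load 53 at a = 9.6: Pab(L + a)/(6LEI) = 366.3/EI
  span BC: point load 95 at a = 2: Pab(L + b)/(6LEI) = 95/EI
  relative rotation θ_0 = (366.3 + 95)/EI = 461.3/EI
A unit hogging moment at B produces rotation L₁/(3EI) + L₂/(3EI) = 5.333/EI.
Compatibility: M_B·(L₁+L₂)/(3EI) = θ_0, giving M_B = 86.5 kN·m (hogging).
Span AB, ΣM about A with M_B applied at B: R_B^{AB}·12 = 508.8 + 86.5, so R_B^{AB} = 49.61 kN and R_A = 53 − 49.61 = 3.392 kN.

R_A = 3.392 kN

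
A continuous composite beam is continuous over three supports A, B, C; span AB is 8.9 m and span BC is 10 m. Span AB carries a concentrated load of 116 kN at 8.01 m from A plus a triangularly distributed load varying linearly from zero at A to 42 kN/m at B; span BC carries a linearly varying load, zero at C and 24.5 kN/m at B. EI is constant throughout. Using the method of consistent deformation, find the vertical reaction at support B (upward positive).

Insert a hinge at B; M_B is the redundant, and each span becomes simply supported.
Rotations at B on the released spans (each span's end-slope, ×1/EI):
  span AB: point load 116 at a = 8.01: Pab(L + a)/(6LEI) = 261.9/EI
  span AB: triangular load, peak 42: w₀L³/(45EI) = 658/EI
  span BC: triangular load, peak 24.5: w₀L³/(45EI) = 544.4/EI
  relative rotation θ_0 = (919.8 + 544.4)/EI = 1464/EI
A unit hogging moment at B produces rotation L₁/(3EI) + L₂/(3EI) = 6.3/EI.
Slope continuity at B: θ_0 = M_B·6.3/EI, so M_B = 1464/6.3 = 232.4 kN·m (hogging).
Span AB, ΣM about A with M_B applied at B: R_B^{AB}·8.9 = 2038 + 232.4, so R_B^{AB} = 255.1 kN and R_A = 302.9 − 255.1 = 47.78 kN.
Span BC, ΣM about C: R_B^{BC}·10 = 816.7 + 232.4, so R_B^{BC} = 104.9 kN and R_C = 122.5 − 104.9 = 17.59 kN.
R_B = 255.1 + 104.9 = 360 kN.

R_B = 360 kN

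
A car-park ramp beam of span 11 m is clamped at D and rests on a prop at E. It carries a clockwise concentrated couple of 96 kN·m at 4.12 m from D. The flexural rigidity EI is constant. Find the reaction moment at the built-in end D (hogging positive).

M_D = 8.332 kN·m

Take the reaction at E as the redundant and release it; the primary structure is a cantilever fixed at D.
Downward deflection at the released point E due to the loads:
  clockwise couple 96 at a = 4.12: M₀a(2L − a)/(2EI) = 3536/EI
Flexibility coefficient — unit upward force at E: δ_{EE} = L³/(3EI) = 443.7/EI.
The prop prevents deflection at E: R_E = δ_0/δ_{EE} = 3536/443.7 = 7.97 kN.
Moment equilibrium about D: M_D = Σ(load moments about D) − R_E·L = 96 − 7.97×11 = 8.332 kN·m.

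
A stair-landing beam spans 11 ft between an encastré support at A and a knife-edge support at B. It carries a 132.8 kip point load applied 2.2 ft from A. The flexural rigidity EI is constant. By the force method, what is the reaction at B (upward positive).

Release the roller at B. Primary structure: cantilever fixed at A.
Deflection at B on the released cantilever, summing each load's contribution:
  point load 132.8 at a = 2.2: Pa²(3L − a)/(6EI) = 3299/EI
Tip deflection under a unit load at B: L³/(3EI) = 443.7/EI.
The prop prevents deflection at B: R_B = δ_0/δ_{BB} = 3299/443.7 = 7.437 kip.

R_B = 7.437 kip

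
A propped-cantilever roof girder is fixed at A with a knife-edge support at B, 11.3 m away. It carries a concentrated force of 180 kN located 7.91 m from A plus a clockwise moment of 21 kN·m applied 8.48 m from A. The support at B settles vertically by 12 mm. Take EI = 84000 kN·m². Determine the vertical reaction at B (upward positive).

Release the roller at B. Primary structure: cantilever fixed at A.
Primary-structure tip deflection at B by superposition:
  point load 180 at a = 7.91: Pa²(3L − a)/(6EI) = 48784/EI
  clockwise couple 21 at a = 8.48: M₀a(2L − a)/(2EI) = 1257/EI
  δ_0 = 50042/EI
Tip deflection under a unit load at B: L³/(3EI) = 481/EI.
With EI = 84000 kN·m²: δ_0 = 0.59573 m and δ_{BB} = 0.005726 m/kN.
Compatibility — the beam at B must follow the support down by 0.012 m: δ_0 − R_B·δ_{BB} = 0.012, so R_B = (0.59573 − 0.012)/0.005726 = 101.9 kN.

R_B = 101.9 kN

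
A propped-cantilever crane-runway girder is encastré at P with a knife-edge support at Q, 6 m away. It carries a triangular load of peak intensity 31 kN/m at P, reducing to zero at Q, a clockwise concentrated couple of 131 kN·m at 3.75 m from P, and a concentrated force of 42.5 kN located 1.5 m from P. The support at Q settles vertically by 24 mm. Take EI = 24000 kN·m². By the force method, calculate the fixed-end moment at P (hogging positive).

M_P = 126.4 kN·m

Remove the prop at Q; the released (primary) structure is a cantilever built in at P.
Free-end deflection of the primary structure under the applied loading (downward +):
  triangular load, peak 31 at the fixed end: w₀L⁴/(30EI) = 1339/EI
  clockwise couple 131 at a = 3.75: M₀a(2L − a)/(2EI) = 2026/EI
  point load 42.5 at a = 1.5: Pa²(3L − a)/(6EI) = 263/EI
  δ_0 = 3629/EI
Flexibility coefficient — unit upward force at Q: δ_{QQ} = L³/(3EI) = 72/EI.
With EI = 24000 kN·m²: δ_0 = 0.15119 m and δ_{QQ} = 0.003 m/kN.
Compatibility — the beam at Q must follow the support down by 0.024 m: δ_0 − R_Q·δ_{QQ} = 0.024, so R_Q = (0.15119 − 0.024)/0.003 = 42.4 kN.
Moment equilibrium about P: M_P = Σ(load moments about P) − R_Q·L = 380.8 − 42.4×6 = 126.4 kN·m.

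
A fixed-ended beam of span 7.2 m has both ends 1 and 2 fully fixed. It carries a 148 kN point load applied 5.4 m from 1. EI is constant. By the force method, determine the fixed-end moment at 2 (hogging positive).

M_2 = 149.8 kN·m

Release both end moments; the primary structure is a simply-supported span 12 with redundants M_1 and M_2.
On the primary (simply-supported) span, the end slopes from the loading are:
  at 1: point load 148 at a = 5.4: Pab(L + b)/(6LEI) = 299.7/EI
  at 2: point load 148 at a = 5.4: Pab(L + a)/(6LEI) = 419.6/EI
  θ_10 = 299.7/EI,  θ_20 = 419.6/EI
Flexibility coefficients: a unit moment at one end gives L/(3EI) there and L/(6EI) at the far end, so f₁₁ = f₂₂ = 2.4/EI and f₁₂ = f₂₁ = 1.2/EI.
Compatibility — zero rotation at each built-in end:
  2.4 M_1 + 1.2 M_2 = 299.7
  1.2 M_1 + 2.4 M_2 = 419.6
Solving the pair gives M_1 = 49.95 kN·m and M_2 = 149.8 kN·m (hogging).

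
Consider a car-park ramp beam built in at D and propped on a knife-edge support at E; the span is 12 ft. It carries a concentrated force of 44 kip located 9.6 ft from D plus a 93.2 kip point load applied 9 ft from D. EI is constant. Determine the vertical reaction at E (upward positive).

Choose R_E as the redundant. The primary structure is the cantilever fixed at D.
Deflection at E on the released cantilever, summing each load's contribution:
  point load 44 at a = 9.6: Pa²(3L − a)/(6EI) = 17842/EI
  point load 93.2 at a = 9: Pa²(3L − a)/(6EI) = 33971/EI
  δ_0 = 51814/EI
Tip deflection under a unit load at E: L³/(3EI) = 576/EI.
The prop prevents deflection at E: R_E = δ_0/δ_{EE} = 51814/576 = 89.95 kip.

R_E = 89.95 kip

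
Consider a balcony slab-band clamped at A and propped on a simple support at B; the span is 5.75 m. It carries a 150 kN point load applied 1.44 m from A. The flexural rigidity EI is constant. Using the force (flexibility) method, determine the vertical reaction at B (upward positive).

Take the reaction at B as the redundant and release it; the primary structure is a cantilever fixed at A.
Primary-structure tip deflection at B by superposition:
  point load 150 at a = 1.44: Pa²(3L − a)/(6EI) = 819.6/EI
Tip deflection under a unit load at B: L³/(3EI) = 63.37/EI.
The prop prevents deflection at B: R_B = δ_0/δ_{BB} = 819.6/63.37 = 12.93 kN.

R_B = 12.93 kN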